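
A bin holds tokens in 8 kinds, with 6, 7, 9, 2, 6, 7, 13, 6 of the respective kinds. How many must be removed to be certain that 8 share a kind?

49

In the worst case you take as many as possible of each kind without reaching 8: 6 + 7 + 7 + 2 + 6 + 7 + 7 + 6 = 48.
The next one must give 8 of some kind, so 48 + 1 = 49.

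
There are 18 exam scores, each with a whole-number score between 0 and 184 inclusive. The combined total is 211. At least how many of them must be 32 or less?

12

Each value above 32 is at least 33, contributing at least 33 − 0 = 33 above the floor 0.
The sum exceeds the floor total 0 by 211, so at most ⌊211/33⌋ = 6 exceed 32, and at least 12 are ≤ 32.
Exactly 12 works: 12 values at 0 and 6 at 33 total 198; raise one of the low values by 13 (still ≤ 32) to hit 211.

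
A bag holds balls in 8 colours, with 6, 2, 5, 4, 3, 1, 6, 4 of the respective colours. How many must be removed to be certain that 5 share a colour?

27

In the worst case you take as many as possible of each colour without reaching 5: 4 + 2 + 4 + 4 + 3 + 1 + 4 + 4 = 26.
The next one must give 5 of some colour, so 26 + 1 = 27.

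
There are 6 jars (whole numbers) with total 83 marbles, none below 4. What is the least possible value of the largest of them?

The 6 values sum to 83, so their maximum is at least ⌈83/6⌉ = 14.
Equality holds with 5 values of 14 and 1 value of 13.

14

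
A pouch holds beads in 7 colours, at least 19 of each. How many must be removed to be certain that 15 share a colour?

99

You could draw 14 of every colour without reaching 15 of any — 98 in all.
One more forces 15 of some colour, so 98 + 1 = 99.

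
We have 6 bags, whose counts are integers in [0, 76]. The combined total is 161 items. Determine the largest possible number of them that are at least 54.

If k of the values are ≥ 54, the total is ≥ 54k + 0(6 − k).
Setting 54k + 0(6 − k) ≤ 161 gives 54k ≤ 161, so k ≤ 2.
k = 2 is achieved by 2 values at 54 and 4 at 0, total 108; add 53 to one value (staying below 54) to reach 161.

2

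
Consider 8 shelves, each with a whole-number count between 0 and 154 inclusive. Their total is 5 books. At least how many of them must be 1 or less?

6

Let j be the number exceeding 1. Then the total is ≥ 2·j + 0·(8 − j) = 0 + 2j.
So 2j ≤ 5 and j ≤ 2; hence at least 8 − 2 = 6 are ≤ 1.
Exactly 6 works: 6 values at 0 and 2 at 2 total 4; raise one of the low values by 1 (still ≤ 1) to hit 5.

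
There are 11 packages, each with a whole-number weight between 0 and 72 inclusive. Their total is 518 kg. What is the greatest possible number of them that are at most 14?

4

Suppose k of them are at most 14. Those contribute at most 14 each and the rest at most 72 each.
So the total is at most 14k + 72(11 − k) = 792 − 58k. This must still be ≥ 518, so k ≤ 4.
k = 4 is achieved by 4 values at 14 and 7 at 72, total 560; lower one of the 72's by 42 (still > 14) to reach 518.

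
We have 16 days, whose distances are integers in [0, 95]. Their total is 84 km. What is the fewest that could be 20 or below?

12

If only k of them are at most 20, the other 16 − k are at least 21, so the total is at least (16 − k)·21 + k·0.
This is ≤ 84, so (16 − k)·21 + 0k ≤ 84, which gives k ≥ 12.
Exactly 12 works: 12 values at 0 and 4 at 21 total 84.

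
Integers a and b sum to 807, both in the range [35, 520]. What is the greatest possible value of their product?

ab = a(807 − a) is maximized when a is as near 807/2 as the bounds allow.
Taking a = 403 and b = 404 (both in [35, 520]) gives ab = 162812.

162812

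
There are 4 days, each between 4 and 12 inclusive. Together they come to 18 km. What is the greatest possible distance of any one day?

To make one day as large as possible, make the other 3 as small as possible.
The other 3 contribute at least 3 × 4 = 12, leaving at most 18 − 12 = 6.
Since 6 ≤ 12, this is achievable: one at 6 and 3 at 4.

6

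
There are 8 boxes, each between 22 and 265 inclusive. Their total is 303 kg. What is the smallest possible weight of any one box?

To make one box as small as possible, make the other 7 as large as possible.
The other 7 can take up 7 × 265 = 1855 ≥ 303 − 22, so one box can sit at its floor of 22.
Achievable: one at 22 and the other 7 totalling 281, which fits since 7 × 22 ≤ 281 ≤ 7 × 265.

22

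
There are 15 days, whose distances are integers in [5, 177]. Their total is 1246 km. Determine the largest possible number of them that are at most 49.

Suppose k of them are at most 49. Those contribute at most 49 each and the rest at most 177 each.
So the total is at most 49k + 177(15 − k) = 2655 − 128k. This must still be ≥ 1246, so k ≤ 11.
k = 11 is achieved by 11 values at 49 and 4 at 177, total 1247; lower one of the 177's by 1 (still > 49) to reach 1246.

11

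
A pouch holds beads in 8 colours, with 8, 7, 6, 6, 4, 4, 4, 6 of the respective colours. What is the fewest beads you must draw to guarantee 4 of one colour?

In the worst case you take as many as possible of each colour without reaching 4: 3 + 3 + 3 + 3 + 3 + 3 + 3 + 3 = 24.
The next one must give 4 of some colour, so 24 + 1 = 25.

25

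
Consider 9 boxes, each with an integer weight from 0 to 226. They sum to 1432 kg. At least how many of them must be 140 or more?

Each value short of 140 is at most 139, costing at least 226 − 139 = 87 against the maximum total of 2034.
We can afford to lose at most 2034 − 1432 = 602, so at most ⌊602/87⌋ = 6 fall short, and at least 3 are ≥ 140.
Exactly 3 works: 3 values at 226 and 6 at 139 total 1512; lower one of the high values by 80 (still ≥ 140) to hit 1432.

3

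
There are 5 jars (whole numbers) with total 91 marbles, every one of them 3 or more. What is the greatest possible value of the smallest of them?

If every one of the 5 were at least 19, the total would be at least 5 × 19 = 95 > 91.
Equality holds with 4 values of 18 and 1 value of 19.

18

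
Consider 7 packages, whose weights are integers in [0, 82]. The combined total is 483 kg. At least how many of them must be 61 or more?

Suppose at most 7 − j of them reach 61; then j values are ≤ 60 and the rest ≤ 82.
The total is then ≤ 60·j + 82·(7 − j) = 574 − 22j. For this to be ≥ 483 we need j ≤ 4, so at least 7 − 4 = 3 must reach 61.
Exactly 3 works: 3 values at 82 and 4 at 60 total 486; lower one of the high values by 3 (still ≥ 61) to hit 483.

3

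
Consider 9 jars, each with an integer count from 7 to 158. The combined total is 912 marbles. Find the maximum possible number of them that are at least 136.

Suppose k of them are at least 136. Those contribute at least 136 each and the other 9 − k at least 7 each.
So the total is at least 136k + 7(9 − k) = 63 + 129k. This must be ≤ 912, giving k ≤ 6.
k = 6 is achieved by 6 values at 136 and 3 at 7, total 837; add 75 to one value (staying below 136) to reach 912.

6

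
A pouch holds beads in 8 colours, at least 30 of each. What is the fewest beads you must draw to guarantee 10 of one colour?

73

You could draw 9 of every colour without reaching 10 of any — 72 in all.
One more forces 10 of some colour, so 72 + 1 = 73.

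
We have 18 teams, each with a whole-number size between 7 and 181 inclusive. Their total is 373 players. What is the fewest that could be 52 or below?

If only k of them are at most 52, the other 18 − k are at least 53, so the total is at least (18 − k)·53 + k·7.
This is ≤ 373, so (18 − k)·53 + 7k ≤ 373, which gives k ≥ 13.
Exactly 13 works: 13 values at 7 and 5 at 53 total 356; raise one of the low values by 17 (still ≤ 52) to hit 373.

13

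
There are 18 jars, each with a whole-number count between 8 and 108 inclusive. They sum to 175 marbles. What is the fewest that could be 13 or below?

Each value above 13 is at least 14, contributing at least 14 − 8 = 6 above the floor 8.
The sum exceeds the floor total 144 by 31, so at most ⌊31/6⌋ = 5 exceed 13, and at least 13 are ≤ 13.
Exactly 13 works: 13 values at 8 and 5 at 14 total 174; raise one of the low values by 1 (still ≤ 13) to hit 175.

13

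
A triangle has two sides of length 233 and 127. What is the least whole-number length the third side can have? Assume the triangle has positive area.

107

The third side must exceed |233 − 127| = 106.
The smallest integer above 106 is 107.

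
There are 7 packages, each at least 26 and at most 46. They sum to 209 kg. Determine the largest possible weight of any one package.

46

Maximizing one value means minimizing the remaining 6.
The other 6 contribute at least 6 × 26 = 156, leaving at most 209 − 156 = 53.
But each package is capped at 46, so the maximum is 46.
Achievable: one at 46 and the other 6 totalling 163, which fits since 6 × 26 ≤ 163 ≤ 6 × 46.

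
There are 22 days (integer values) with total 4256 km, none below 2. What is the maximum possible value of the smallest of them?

193

The 22 values sum to 4256, so their minimum is at most ⌊4256/22⌋ = 193.
Achievable: 12 of them at 193 and 10 at 194 total 4256.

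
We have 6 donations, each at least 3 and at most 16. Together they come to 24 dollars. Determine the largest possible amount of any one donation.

9

Maximizing one value means minimizing the remaining 5.
The other 5 contribute at least 5 × 3 = 15, leaving at most 24 − 15 = 9.
Since 9 ≤ 16, this is achievable: one at 9 and 5 at 3.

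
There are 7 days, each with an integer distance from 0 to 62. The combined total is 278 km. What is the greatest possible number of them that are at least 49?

5

With k values at 49 or above and the rest at least 0, the sum is at least 0 + 49k.
Since the sum is 278, we need 49k ≤ 278, i.e. k ≤ 5.
k = 5 is achieved by 5 values at 49 and 2 at 0, total 245; add 33 to one value (staying below 49) to reach 278.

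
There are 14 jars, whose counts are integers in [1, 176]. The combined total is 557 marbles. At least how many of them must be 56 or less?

5

Each value above 56 is at least 57, contributing at least 57 − 1 = 56 above the floor 1.
The sum exceeds the floor total 14 by 543, so at most ⌊543/56⌋ = 9 exceed 56, and at least 5 are ≤ 56.
Exactly 5 works: 5 values at 1 and 9 at 57 total 518; raise one of the low values by 39 (still ≤ 56) to hit 557.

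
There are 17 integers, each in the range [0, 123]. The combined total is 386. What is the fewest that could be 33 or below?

6

Each value above 33 is at least 34, contributing at least 34 − 0 = 34 above the floor 0.
The sum exceeds the floor total 0 by 386, so at most ⌊386/34⌋ = 11 exceed 33, and at least 6 are ≤ 33.
Exactly 6 works: 6 values at 0 and 11 at 34 total 374; raise one of the low values by 12 (still ≤ 33) to hit 386.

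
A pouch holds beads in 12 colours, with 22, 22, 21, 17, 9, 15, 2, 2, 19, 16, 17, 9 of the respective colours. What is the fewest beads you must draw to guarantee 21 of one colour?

167

In the worst case you take as many as possible of each colour without reaching 21: 20 + 20 + 20 + 17 + 9 + 15 + 2 + 2 + 19 + 16 + 17 + 9 = 166.
The next one must give 21 of some colour, so 166 + 1 = 167.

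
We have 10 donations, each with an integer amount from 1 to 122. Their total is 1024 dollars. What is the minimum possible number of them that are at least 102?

Each value short of 102 is at most 101, costing at least 122 − 101 = 21 against the maximum total of 1220.
We can afford to lose at most 1220 − 1024 = 196, so at most ⌊196/21⌋ = 9 fall short, and at least 1 are ≥ 102.
Exactly 1 works: 1 value at 122 and 9 at 101 total 1031; lower one of the high values by 7 (still ≥ 102) to hit 1024.

1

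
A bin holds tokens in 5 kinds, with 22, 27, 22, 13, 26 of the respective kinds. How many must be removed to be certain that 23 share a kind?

102

In the worst case you take as many as possible of each kind without reaching 23: 22 + 22 + 22 + 13 + 22 = 101.
The next one must give 23 of some kind, so 101 + 1 = 102.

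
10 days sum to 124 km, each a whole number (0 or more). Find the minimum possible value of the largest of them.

Some value must be at least ⌈124/10⌉ = 13, since 10 × 12 = 120 < 124.
Equality holds with 4 values of 13 and 6 values of 12.

13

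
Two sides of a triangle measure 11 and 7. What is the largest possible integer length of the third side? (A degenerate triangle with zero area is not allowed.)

The third side must be less than 11 + 7 = 18.
The largest integer below 18 is 17.

17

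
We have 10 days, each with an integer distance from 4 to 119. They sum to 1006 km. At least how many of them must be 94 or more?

Each value short of 94 is at most 93, costing at least 119 − 93 = 26 against the maximum total of 1190.
We can afford to lose at most 1190 − 1006 = 184, so at most ⌊184/26⌋ = 7 fall short, and at least 3 are ≥ 94.
Exactly 3 works: 3 values at 119 and 7 at 93 total 1008; lower one of the high values by 2 (still ≥ 94) to hit 1006.

3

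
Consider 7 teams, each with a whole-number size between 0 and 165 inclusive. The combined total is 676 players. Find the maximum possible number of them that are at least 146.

4

With k values at 146 or above and the rest at least 0, the sum is at least 0 + 146k.
Since the sum is 676, we need 146k ≤ 676, i.e. k ≤ 4.
k = 4 is achieved by 4 values at 146 and 3 at 0, total 584; add 92 to one value (staying below 146) to reach 676.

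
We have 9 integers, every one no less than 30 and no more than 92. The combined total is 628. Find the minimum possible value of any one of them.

Minimizing one value means maximizing the remaining 8.
The other 8 can take up 8 × 92 = 736 ≥ 628 − 30, so one integer can sit at its floor of 30.
Achievable: one at 30 and the other 8 totalling 598, which fits since 8 × 30 ≤ 598 ≤ 8 × 92.

30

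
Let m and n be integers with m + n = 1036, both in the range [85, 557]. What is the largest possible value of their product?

268324

For a fixed sum, the product mn is largest when m and n are as close as possible.
Taking m = 518 and n = 518 (both in [85, 557]) gives mn = 268324.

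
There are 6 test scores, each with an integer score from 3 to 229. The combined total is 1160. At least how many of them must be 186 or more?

If only k of them are at least 186, the other 6 − k are at most 185, so the total is at most k·229 + (6 − k)·185.
This must reach 1160, so k·229 + (6 − k)·185 ≥ 1160, giving k ≥ 2.
Exactly 2 works: 2 values at 229 and 4 at 185 total 1198; lower one of the high values by 38 (still ≥ 186) to hit 1160.

2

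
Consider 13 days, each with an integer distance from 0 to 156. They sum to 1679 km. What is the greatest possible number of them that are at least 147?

With k values at 147 or above and the rest at least 0, the sum is at least 0 + 147k.
Since the sum is 1679, we need 147k ≤ 1679, i.e. k ≤ 11.
k = 11 is achieved by 11 values at 147 and 2 at 0, total 1617; add 62 to one value (staying below 147) to reach 1679.

11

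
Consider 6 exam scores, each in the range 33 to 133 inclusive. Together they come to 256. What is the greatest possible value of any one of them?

91

To make one score as large as possible, make the other 5 as small as possible.
The other 5 contribute at least 5 × 33 = 165, leaving at most 256 − 165 = 91.
Since 91 ≤ 133, this is achievable: one at 91 and 5 at 33.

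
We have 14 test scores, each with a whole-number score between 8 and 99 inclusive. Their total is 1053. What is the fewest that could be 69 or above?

4

Suppose at most 14 − j of them reach 69; then j values are ≤ 68 and the rest ≤ 99.
The total is then ≤ 68·j + 99·(14 − j) = 1386 − 31j. For this to be ≥ 1053 we need j ≤ 10, so at least 14 − 10 = 4 must reach 69.
Exactly 4 works: 4 values at 99 and 10 at 68 total 1076; lower one of the high values by 23 (still ≥ 69) to hit 1053.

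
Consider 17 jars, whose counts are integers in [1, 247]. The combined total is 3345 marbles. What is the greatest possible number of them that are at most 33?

Each value at 33 or below falls at least 247 − 33 = 214 short of the ceiling 247.
The ceiling total is 17 × 247 = 4199, and we need 3345, so at most ⌊(4199 − 3345)/214⌋ = 3 can be that low.
k = 3 is achieved by 3 values at 33 and 14 at 247, total 3557; lower one of the 247's by 212 (still > 33) to reach 3345.

3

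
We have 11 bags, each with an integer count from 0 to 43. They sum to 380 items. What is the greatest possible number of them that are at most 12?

Each value at 12 or below falls at least 43 − 12 = 31 short of the ceiling 43.
The ceiling total is 11 × 43 = 473, and we need 380, so at most ⌊(473 − 380)/31⌋ = 3 can be that low.
k = 3 is achieved by 3 values at 12 and 8 at 43, total 380.

3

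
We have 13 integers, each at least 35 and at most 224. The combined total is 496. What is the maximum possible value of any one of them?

76

Maximizing one value means minimizing the remaining 12.
The other 12 contribute at least 12 × 35 = 420, leaving at most 496 − 420 = 76.
Since 76 ≤ 224, this is achievable: one at 76 and 12 at 35.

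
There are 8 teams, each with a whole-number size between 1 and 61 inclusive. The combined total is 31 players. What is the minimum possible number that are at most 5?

4

Let j be the number exceeding 5. Then the total is ≥ 6·j + 1·(8 − j) = 8 + 5j.
So 5j ≤ 23 and j ≤ 4; hence at least 8 − 4 = 4 are ≤ 5.
Exactly 4 works: 4 values at 1 and 4 at 6 total 28; raise one of the low values by 3 (still ≤ 5) to hit 31.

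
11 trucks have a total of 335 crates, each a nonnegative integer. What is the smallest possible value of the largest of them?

31

The 11 values sum to 335, so their maximum is at least ⌈335/11⌉ = 31.
Equality holds with 5 values of 31 and 6 values of 30.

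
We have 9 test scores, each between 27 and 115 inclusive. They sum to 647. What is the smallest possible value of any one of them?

To make one score as small as possible, make the other 8 as large as possible.
The other 8 can take up 8 × 115 = 920 ≥ 647 − 27, so one score can sit at its floor of 27.
Achievable: one at 27 and the other 8 totalling 620, which fits since 8 × 27 ≤ 620 ≤ 8 × 115.

27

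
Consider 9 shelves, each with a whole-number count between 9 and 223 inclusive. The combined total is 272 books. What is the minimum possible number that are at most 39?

3

Let j be the number exceeding 39. Then the total is ≥ 40·j + 9·(9 − j) = 81 + 31j.
So 31j ≤ 191 and j ≤ 6; hence at least 9 − 6 = 3 are ≤ 39.
Exactly 3 works: 3 values at 9 and 6 at 40 total 267; raise one of the low values by 5 (still ≤ 39) to hit 272.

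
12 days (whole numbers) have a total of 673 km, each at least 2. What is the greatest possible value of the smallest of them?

The 12 values sum to 673, so their minimum is at most ⌊673/12⌋ = 56.
Taking 11 copies of 56 and 1 copy of 57 gives exactly 673, so 56 is attained.

56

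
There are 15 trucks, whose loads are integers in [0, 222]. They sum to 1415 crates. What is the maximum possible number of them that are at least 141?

10

If k of the values are ≥ 141, the total is ≥ 141k + 0(15 − k).
Setting 141k + 0(15 − k) ≤ 1415 gives 141k ≤ 1415, so k ≤ 10.
k = 10 is achieved by 10 values at 141 and 5 at 0, total 1410; add 5 to one value (staying below 141) to reach 1415.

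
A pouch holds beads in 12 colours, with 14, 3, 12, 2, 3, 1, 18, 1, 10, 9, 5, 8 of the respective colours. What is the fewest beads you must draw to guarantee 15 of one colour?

In the worst case you take as many as possible of each colour without reaching 15: 14 + 3 + 12 + 2 + 3 + 1 + 14 + 1 + 10 + 9 + 5 + 8 = 82.
The next one must give 15 of some colour, so 82 + 1 = 83.

83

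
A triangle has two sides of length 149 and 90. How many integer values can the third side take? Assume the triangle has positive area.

179

The triangle inequality gives |149 − 90| < c < 149 + 90, i.e. 59 < c < 239.
So c can be any integer from 60 to 238: 179 values.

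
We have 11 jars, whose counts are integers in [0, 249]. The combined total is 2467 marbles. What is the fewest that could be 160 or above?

8

If only k of them are at least 160, the other 11 − k are at most 159, so the total is at most k·249 + (11 − k)·159.
This must reach 2467, so k·249 + (11 − k)·159 ≥ 2467, giving k ≥ 8.
Exactly 8 works: 8 values at 249 and 3 at 159 total 2469; lower one of the high values by 2 (still ≥ 160) to hit 2467.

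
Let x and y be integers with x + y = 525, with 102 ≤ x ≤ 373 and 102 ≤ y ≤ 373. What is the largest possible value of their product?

68906

xy = x(525 − x) is maximized when x is as near 525/2 as the bounds allow.
Taking x = 262 and y = 263 (both in [102, 373]) gives xy = 68906.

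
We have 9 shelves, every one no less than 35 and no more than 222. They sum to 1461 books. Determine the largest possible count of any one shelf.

Maximizing one value means minimizing the remaining 8.
The other 8 contribute at least 8 × 35 = 280, leaving at most 1461 − 280 = 1181.
But each shelf is capped at 222, so the maximum is 222.
Achievable: one at 222 and the other 8 totalling 1239, which fits since 8 × 35 ≤ 1239 ≤ 8 × 222.

222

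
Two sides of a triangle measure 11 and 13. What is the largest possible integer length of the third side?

23

The third side must be less than 11 + 13 = 24.
The largest integer below 24 is 23.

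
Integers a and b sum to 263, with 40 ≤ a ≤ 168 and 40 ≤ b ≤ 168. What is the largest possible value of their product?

For a fixed sum, the product ab is largest when a and b are as close as possible.
Taking a = 131 and b = 132 (both in [40, 168]) gives ab = 17292.

17292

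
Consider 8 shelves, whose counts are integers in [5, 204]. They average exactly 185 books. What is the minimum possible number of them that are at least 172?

4

The total is 8 × 185 = 1480.
If only k of them are at least 172, the other 8 − k are at most 171, so the total is at most k·204 + (8 − k)·171.
This must reach 1480, so k·204 + (8 − k)·171 ≥ 1480, giving k ≥ 4.
Exactly 4 works: 4 values at 204 and 4 at 171 total 1500; lower one of the high values by 20 (still ≥ 172) to hit 1480.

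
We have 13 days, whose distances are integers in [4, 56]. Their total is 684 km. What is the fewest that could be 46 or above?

Each value short of 46 is at most 45, costing at least 56 − 45 = 11 against the maximum total of 728.
We can afford to lose at most 728 − 684 = 44, so at most ⌊44/11⌋ = 4 fall short, and at least 9 are ≥ 46.
Exactly 9 works: 9 values at 56 and 4 at 45 total 684.

9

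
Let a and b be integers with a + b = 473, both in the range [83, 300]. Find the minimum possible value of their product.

51900

ab = a(473 − a) is concave in a, so over [173, 300] it is minimized at an endpoint.
At the endpoint a = 173, b = 473 − 173 = 300, so ab = 173 × 300 = 51900.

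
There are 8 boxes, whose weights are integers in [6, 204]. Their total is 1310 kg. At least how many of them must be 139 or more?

Suppose at most 8 − j of them reach 139; then j values are ≤ 138 and the rest ≤ 204.
The total is then ≤ 138·j + 204·(8 − j) = 1632 − 66j. For this to be ≥ 1310 we need j ≤ 4, so at least 8 − 4 = 4 must reach 139.
Exactly 4 works: 4 values at 204 and 4 at 138 total 1368; lower one of the high values by 58 (still ≥ 139) to hit 1310.

4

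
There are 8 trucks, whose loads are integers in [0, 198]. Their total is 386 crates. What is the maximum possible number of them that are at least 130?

With k values at 130 or above and the rest at least 0, the sum is at least 0 + 130k.
Since the sum is 386, we need 130k ≤ 386, i.e. k ≤ 2.
k = 2 is achieved by 2 values at 130 and 6 at 0, total 260; add 126 to one value (staying below 130) to reach 386.

2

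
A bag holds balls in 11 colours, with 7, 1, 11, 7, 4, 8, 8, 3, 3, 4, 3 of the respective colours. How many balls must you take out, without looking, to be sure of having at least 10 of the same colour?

58

In the worst case you take as many as possible of each colour without reaching 10: 7 + 1 + 9 + 7 + 4 + 8 + 8 + 3 + 3 + 4 + 3 = 57.
The next one must give 10 of some colour, so 57 + 1 = 58.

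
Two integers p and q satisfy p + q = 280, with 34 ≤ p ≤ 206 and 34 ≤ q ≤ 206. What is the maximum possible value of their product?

19600

pq = p(280 − p) is maximized when p is as near 280/2 as the bounds allow.
Taking p = 140 and q = 140 (both in [34, 206]) gives pq = 19600.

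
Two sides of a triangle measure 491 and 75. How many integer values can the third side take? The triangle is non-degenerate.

149

The triangle inequality gives |491 − 75| < c < 491 + 75, i.e. 416 < c < 566.
So c can be any integer from 417 to 565: 149 values.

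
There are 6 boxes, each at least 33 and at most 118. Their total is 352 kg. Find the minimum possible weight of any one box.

To make one box as small as possible, make the other 5 as large as possible.
The other 5 can take up 5 × 118 = 590 ≥ 352 − 33, so one box can sit at its floor of 33.
Achievable: one at 33 and the other 5 totalling 319, which fits since 5 × 33 ≤ 319 ≤ 5 × 118.

33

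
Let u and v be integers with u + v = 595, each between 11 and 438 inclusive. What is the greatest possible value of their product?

With u + v fixed, uv peaks when the two are closest together.
Taking u = 297 and v = 298 (both in [11, 438]) gives uv = 88506.

88506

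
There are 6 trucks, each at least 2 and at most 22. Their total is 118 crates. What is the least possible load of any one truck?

8

Minimizing one value means maximizing the remaining 5.
The other 5 contribute at most 5 × 22 = 110, leaving at least 118 − 110 = 8.
Since 8 ≥ 2, this is achievable: one at 8 and 5 at 22.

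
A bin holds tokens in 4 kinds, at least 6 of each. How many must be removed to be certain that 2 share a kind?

In the worst case you draw 1 of each of the 4 kinds: 4 × 1 = 4.
One more forces 2 of some kind, so 4 + 1 = 5.

5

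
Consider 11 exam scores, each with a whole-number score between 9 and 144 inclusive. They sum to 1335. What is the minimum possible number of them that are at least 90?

7

Suppose at most 11 − j of them reach 90; then j values are ≤ 89 and the rest ≤ 144.
The total is then ≤ 89·j + 144·(11 − j) = 1584 − 55j. For this to be ≥ 1335 we need j ≤ 4, so at least 11 − 4 = 7 must reach 90.
Exactly 7 works: 7 values at 144 and 4 at 89 total 1364; lower one of the high values by 29 (still ≥ 90) to hit 1335.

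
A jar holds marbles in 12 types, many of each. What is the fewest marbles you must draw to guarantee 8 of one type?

85

In the worst case you draw 7 of each of the 12 types: 12 × 7 = 84.
One more forces 8 of some type, so 84 + 1 = 85.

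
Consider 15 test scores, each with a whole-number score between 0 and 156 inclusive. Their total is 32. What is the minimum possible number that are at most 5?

Each value above 5 is at least 6, contributing at least 6 − 0 = 6 above the floor 0.
The sum exceeds the floor total 0 by 32, so at most ⌊32/6⌋ = 5 exceed 5, and at least 10 are ≤ 5.
Exactly 10 works: 10 values at 0 and 5 at 6 total 30; raise one of the low values by 2 (still ≤ 5) to hit 32.

10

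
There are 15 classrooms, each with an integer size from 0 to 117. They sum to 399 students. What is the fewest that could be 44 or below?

7

Each value above 44 is at least 45, contributing at least 45 − 0 = 45 above the floor 0.
The sum exceeds the floor total 0 by 399, so at most ⌊399/45⌋ = 8 exceed 44, and at least 7 are ≤ 44.
Exactly 7 works: 7 values at 0 and 8 at 45 total 360; raise one of the low values by 39 (still ≤ 44) to hit 399.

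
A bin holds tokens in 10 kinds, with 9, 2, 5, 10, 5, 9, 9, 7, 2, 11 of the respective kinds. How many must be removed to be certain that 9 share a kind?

In the worst case you take as many as possible of each kind without reaching 9: 8 + 2 + 5 + 8 + 5 + 8 + 8 + 7 + 2 + 8 = 61.
The next one must give 9 of some kind, so 61 + 1 = 62.

62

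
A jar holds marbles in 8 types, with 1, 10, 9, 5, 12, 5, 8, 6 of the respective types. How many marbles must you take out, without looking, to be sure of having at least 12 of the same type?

56

In the worst case you take as many as possible of each type without reaching 12: 1 + 10 + 9 + 5 + 11 + 5 + 8 + 6 = 55.
The next one must give 12 of some type, so 55 + 1 = 56.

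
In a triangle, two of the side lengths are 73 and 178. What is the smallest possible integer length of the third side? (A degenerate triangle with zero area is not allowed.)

The third side must exceed |73 − 178| = 105.
The smallest integer above 105 is 106.

106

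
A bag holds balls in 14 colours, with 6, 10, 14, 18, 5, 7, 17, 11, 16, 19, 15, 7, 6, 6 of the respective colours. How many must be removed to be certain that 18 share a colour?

155

In the worst case you take as many as possible of each colour without reaching 18: 6 + 10 + 14 + 17 + 5 + 7 + 17 + 11 + 16 + 17 + 15 + 7 + 6 + 6 = 154.
The next one must give 18 of some colour, so 154 + 1 = 155.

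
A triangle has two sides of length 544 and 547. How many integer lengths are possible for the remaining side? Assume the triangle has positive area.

1087

The triangle inequality gives |544 − 547| < c < 544 + 547, i.e. 3 < c < 1091.
So c can be any integer from 4 to 1090: 1087 values.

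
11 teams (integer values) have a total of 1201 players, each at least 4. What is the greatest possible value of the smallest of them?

The 11 values sum to 1201, so their minimum is at most ⌊1201/11⌋ = 109.
Achievable: 9 of them at 109 and 2 at 110 total 1201.

109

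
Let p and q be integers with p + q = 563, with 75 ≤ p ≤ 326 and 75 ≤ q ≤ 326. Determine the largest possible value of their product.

79242

For a fixed sum, the product pq is largest when p and q are as close as possible.
Taking p = 281 and q = 282 (both in [75, 326]) gives pq = 79242.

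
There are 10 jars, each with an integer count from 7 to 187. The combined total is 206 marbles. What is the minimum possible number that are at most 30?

5

If only k of them are at most 30, the other 10 − k are at least 31, so the total is at least (10 − k)·31 + k·7.
This is ≤ 206, so (10 − k)·31 + 7k ≤ 206, which gives k ≥ 5.
Exactly 5 works: 5 values at 7 and 5 at 31 total 190; raise one of the low values by 16 (still ≤ 30) to hit 206.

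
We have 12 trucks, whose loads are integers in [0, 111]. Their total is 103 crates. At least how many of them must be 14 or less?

6

Each value above 14 is at least 15, contributing at least 15 − 0 = 15 above the floor 0.
The sum exceeds the floor total 0 by 103, so at most ⌊103/15⌋ = 6 exceed 14, and at least 6 are ≤ 14.
Exactly 6 works: 6 values at 0 and 6 at 15 total 90; raise one of the low values by 13 (still ≤ 14) to hit 103.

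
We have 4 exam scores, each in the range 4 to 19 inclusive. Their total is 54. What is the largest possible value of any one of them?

19

Maximizing one value means minimizing the remaining 3.
The other 3 contribute at least 3 × 4 = 12, leaving at most 54 − 12 = 42.
But each score is capped at 19, so the maximum is 19.
Achievable: one at 19 and the other 3 totalling 35, which fits since 3 × 4 ≤ 35 ≤ 3 × 19.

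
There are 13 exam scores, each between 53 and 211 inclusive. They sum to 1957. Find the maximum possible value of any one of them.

To make one score as large as possible, make the other 12 as small as possible.
The other 12 contribute at least 12 × 53 = 636, leaving at most 1957 − 636 = 1321.
But each score is capped at 211, so the maximum is 211.
Achievable: one at 211 and the other 12 totalling 1746, which fits since 12 × 53 ≤ 1746 ≤ 12 × 211.

211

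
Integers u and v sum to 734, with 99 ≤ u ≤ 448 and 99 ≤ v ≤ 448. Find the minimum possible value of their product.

For a fixed sum, uv is smallest when u and v are as far apart as possible.
At the endpoint u = 286, v = 734 − 286 = 448, so uv = 286 × 448 = 128128.

128128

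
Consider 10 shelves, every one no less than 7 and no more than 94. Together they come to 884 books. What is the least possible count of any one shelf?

38

Minimizing one value means maximizing the remaining 9.
The other 9 contribute at most 9 × 94 = 846, leaving at least 884 − 846 = 38.
Since 38 ≥ 7, this is achievable: one at 38 and 9 at 94.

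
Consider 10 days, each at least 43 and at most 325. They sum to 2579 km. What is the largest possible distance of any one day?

Maximizing one value means minimizing the remaining 9.
The other 9 contribute at least 9 × 43 = 387, leaving at most 2579 − 387 = 2192.
But each day is capped at 325, so the maximum is 325.
Achievable: one at 325 and the other 9 totalling 2254, which fits since 9 × 43 ≤ 2254 ≤ 9 × 325.

325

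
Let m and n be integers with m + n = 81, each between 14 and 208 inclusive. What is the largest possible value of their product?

1640

For a fixed sum, the product mn is largest when m and n are as close as possible.
Taking m = 40 and n = 41 (both in [14, 208]) gives mn = 1640.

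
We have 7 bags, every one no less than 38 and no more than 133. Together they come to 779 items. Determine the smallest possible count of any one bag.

To make one bag as small as possible, make the other 6 as large as possible.
The other 6 can take up 6 × 133 = 798 ≥ 779 − 38, so one bag can sit at its floor of 38.
Achievable: one at 38 and the other 6 totalling 741, which fits since 6 × 38 ≤ 741 ≤ 6 × 133.

38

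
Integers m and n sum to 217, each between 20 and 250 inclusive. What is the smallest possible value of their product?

3940

mn = m(217 − m) is concave in m, so over [20, 197] it is minimized at an endpoint.
At the endpoint m = 20, n = 217 − 20 = 197, so mn = 20 × 197 = 3940.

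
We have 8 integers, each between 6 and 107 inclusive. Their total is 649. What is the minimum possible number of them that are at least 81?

1

Each value short of 81 is at most 80, costing at least 107 − 80 = 27 against the maximum total of 856.
We can afford to lose at most 856 − 649 = 207, so at most ⌊207/27⌋ = 7 fall short, and at least 1 are ≥ 81.
Exactly 1 works: 1 value at 107 and 7 at 80 total 667; lower one of the high values by 18 (still ≥ 81) to hit 649.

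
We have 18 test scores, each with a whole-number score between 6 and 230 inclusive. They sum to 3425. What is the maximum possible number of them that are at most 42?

Suppose k of them are at most 42. Those contribute at most 42 each and the rest at most 230 each.
So the total is at most 42k + 230(18 − k) = 4140 − 188k. This must still be ≥ 3425, so k ≤ 3.
k = 3 is achieved by 3 values at 42 and 15 at 230, total 3576; lower one of the 230's by 151 (still > 42) to reach 3425.

3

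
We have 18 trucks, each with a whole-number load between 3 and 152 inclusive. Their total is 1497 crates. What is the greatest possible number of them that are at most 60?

Each value at 60 or below falls at least 152 − 60 = 92 short of the ceiling 152.
The ceiling total is 18 × 152 = 2736, and we need 1497, so at most ⌊(2736 − 1497)/92⌋ = 13 can be that low.
k = 13 is achieved by 13 values at 60 and 5 at 152, total 1540; lower one of the 152's by 43 (still > 60) to reach 1497.

13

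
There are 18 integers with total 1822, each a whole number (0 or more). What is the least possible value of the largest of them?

If every one of the 18 were at most 101, the total would be at most 18 × 101 = 1818 < 1822.
Achievable: 4 of them at 102 and 14 at 101 total 1822.

102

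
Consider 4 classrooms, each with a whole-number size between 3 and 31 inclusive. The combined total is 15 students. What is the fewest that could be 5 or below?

If only k of them are at most 5, the other 4 − k are at least 6, so the total is at least (4 − k)·6 + k·3.
This is ≤ 15, so (4 − k)·6 + 3k ≤ 15, which gives k ≥ 3.
Exactly 3 works: 3 values at 3 and 1 at 6 total 15.

3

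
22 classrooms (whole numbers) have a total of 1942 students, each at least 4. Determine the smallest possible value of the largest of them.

The 22 values sum to 1942, so their maximum is at least ⌈1942/22⌉ = 89.
Equality holds with 6 values of 89 and 16 values of 88.

89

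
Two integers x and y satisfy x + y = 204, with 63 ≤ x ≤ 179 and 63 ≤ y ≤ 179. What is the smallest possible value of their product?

For a fixed sum, xy is smallest when x and y are as far apart as possible.
At the endpoint x = 63, y = 204 − 63 = 141, so xy = 63 × 141 = 8883.

8883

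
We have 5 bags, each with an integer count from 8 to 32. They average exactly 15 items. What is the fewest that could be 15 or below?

1

The total is 5 × 15 = 75.
Let j be the number exceeding 15. Then the total is ≥ 16·j + 8·(5 − j) = 40 + 8j.
So 8j ≤ 35 and j ≤ 4; hence at least 5 − 4 = 1 are ≤ 15.
Exactly 1 works: 1 value at 8 and 4 at 16 total 72; raise one of the low values by 3 (still ≤ 15) to hit 75.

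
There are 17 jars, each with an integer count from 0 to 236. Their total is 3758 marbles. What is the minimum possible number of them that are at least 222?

If only k of them are at least 222, the other 17 − k are at most 221, so the total is at most k·236 + (17 − k)·221.
This must reach 3758, so k·236 + (17 − k)·221 ≥ 3758, giving k ≥ 1.
Exactly 1 works: 1 value at 236 and 16 at 221 total 3772; lower one of the high values by 14 (still ≥ 222) to hit 3758.

1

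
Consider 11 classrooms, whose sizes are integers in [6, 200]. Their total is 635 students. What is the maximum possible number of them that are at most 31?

Suppose k of them are at most 31. Those contribute at most 31 each and the rest at most 200 each.
So the total is at most 31k + 200(11 − k) = 2200 − 169k. This must still be ≥ 635, so k ≤ 9.
k = 9 is achieved by 9 values at 31 and 2 at 200, total 679; lower one of the 200's by 44 (still > 31) to reach 635.

9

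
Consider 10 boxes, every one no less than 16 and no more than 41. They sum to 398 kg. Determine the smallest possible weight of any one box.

29

To make one box as small as possible, make the other 9 as large as possible.
The other 9 contribute at most 9 × 41 = 369, leaving at least 398 − 369 = 29.
Since 29 ≥ 16, this is achievable: one at 29 and 9 at 41.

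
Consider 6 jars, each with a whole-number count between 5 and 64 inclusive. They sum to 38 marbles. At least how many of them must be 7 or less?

4

Let j be the number exceeding 7. Then the total is ≥ 8·j + 5·(6 − j) = 30 + 3j.
So 3j ≤ 8 and j ≤ 2; hence at least 6 − 2 = 4 are ≤ 7.
Exactly 4 works: 4 values at 5 and 2 at 8 total 36; raise one of the low values by 2 (still ≤ 7) to hit 38.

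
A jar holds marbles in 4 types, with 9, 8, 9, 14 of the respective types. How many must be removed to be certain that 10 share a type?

In the worst case you take as many as possible of each type without reaching 10: 9 + 8 + 9 + 9 = 35.
The next one must give 10 of some type, so 35 + 1 = 36.

36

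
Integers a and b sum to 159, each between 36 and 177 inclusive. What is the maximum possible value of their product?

6320

With a + b fixed, ab peaks when the two are closest together.
Taking a = 79 and b = 80 (both in [36, 177]) gives ab = 6320.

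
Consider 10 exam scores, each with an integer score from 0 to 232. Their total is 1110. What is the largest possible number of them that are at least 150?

If k of the values are ≥ 150, the total is ≥ 150k + 0(10 − k).
Setting 150k + 0(10 − k) ≤ 1110 gives 150k ≤ 1110, so k ≤ 7.
k = 7 is achieved by 7 values at 150 and 3 at 0, total 1050; add 60 to one value (staying below 150) to reach 1110.

7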